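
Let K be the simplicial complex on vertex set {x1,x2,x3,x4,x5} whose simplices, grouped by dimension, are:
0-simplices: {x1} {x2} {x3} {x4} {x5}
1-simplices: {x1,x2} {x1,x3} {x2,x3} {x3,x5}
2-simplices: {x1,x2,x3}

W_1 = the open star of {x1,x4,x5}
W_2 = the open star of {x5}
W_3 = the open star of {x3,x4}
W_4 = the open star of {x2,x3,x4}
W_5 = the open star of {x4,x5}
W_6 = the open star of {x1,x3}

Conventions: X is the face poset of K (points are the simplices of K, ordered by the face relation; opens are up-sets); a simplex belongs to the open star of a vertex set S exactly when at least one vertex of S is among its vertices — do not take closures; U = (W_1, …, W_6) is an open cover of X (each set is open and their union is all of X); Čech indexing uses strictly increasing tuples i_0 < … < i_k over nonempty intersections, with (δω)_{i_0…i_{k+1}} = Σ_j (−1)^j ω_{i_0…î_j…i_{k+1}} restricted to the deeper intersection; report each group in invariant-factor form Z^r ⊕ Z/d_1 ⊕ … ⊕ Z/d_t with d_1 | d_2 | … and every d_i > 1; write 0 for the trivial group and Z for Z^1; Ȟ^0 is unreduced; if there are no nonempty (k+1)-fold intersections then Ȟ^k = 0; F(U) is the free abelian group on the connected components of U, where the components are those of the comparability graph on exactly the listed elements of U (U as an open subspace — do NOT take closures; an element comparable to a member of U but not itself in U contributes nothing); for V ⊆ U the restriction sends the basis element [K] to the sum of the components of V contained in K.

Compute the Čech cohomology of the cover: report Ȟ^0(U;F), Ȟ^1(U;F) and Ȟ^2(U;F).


Ȟ^0(U;F) ≅ Z^2, Ȟ^1(U;F) ≅ 0, Ȟ^2(U;F) ≅ 0

cover nerve:
  W1={{x1},{x4},{x5},{x1,x2},{x1,x3},{x3,x5},{x1,x2,x3}} W2={{x5},{x3,x5}} W3={{x3},{x4},{x1,x3},{x2,x3},{x3,x5},{x1,x2,x3}} W4={{x2},{x3},{x4},{x1,x2},{x1,x3},{x2,x3},{x3,x5},{x1,x2,x3}} W5={{x4},{x5},{x3,x5}} W6={{x1},{x3},{x1,x2},{x1,x3},{x2,x3},{x3,x5},{x1,x2,x3}}
  W12={{x5},{x3,x5}} W13={{x4},{x1,x3},{x3,x5},{x1,x2,x3}} W14={{x4},{x1,x2},{x1,x3},{x3,x5},{x1,x2,x3}} W15={{x4},{x5},{x3,x5}} W16={{x1},{x1,x2},{x1,x3},{x3,x5},{x1,x2,x3}} W23={{x3,x5}} W24={{x3,x5}} W25={{x5},{x3,x5}} W26={{x3,x5}} W34={{x3},{x4},{x1,x3},{x2,x3},{x3,x5},{x1,x2,x3}} W35={{x4},{x3,x5}} W36={{x3},{x1,x3},{x2,x3},{x3,x5},{x1,x2,x3}} W45={{x4},{x3,x5}} W46={{x3},{x1,x2},{x1,x3},{x2,x3},{x3,x5},{x1,x2,x3}} W56={{x3,x5}}
  W123={{x3,x5}} W124={{x3,x5}} W125={{x5},{x3,x5}} W126={{x3,x5}} W134={{x4},{x1,x3},{x3,x5},{x1,x2,x3}} W135={{x4},{x3,x5}} W136={{x1,x3},{x3,x5},{x1,x2,x3}} W145={{x4},{x3,x5}} W146={{x1,x2},{x1,x3},{x3,x5},{x1,x2,x3}} W156={{x3,x5}} W234={{x3,x5}} W235={{x3,x5}} W236={{x3,x5}} W245={{x3,x5}} W246={{x3,x5}} W256={{x3,x5}} W345={{x4},{x3,x5}} W346={{x3},{x1,x3},{x2,x3},{x3,x5},{x1,x2,x3}} W356={{x3,x5}} W456={{x3,x5}}
  W1234={{x3,x5}} W1235={{x3,x5}} W1236={{x3,x5}} W1245={{x3,x5}} W1246={{x3,x5}} W1256={{x3,x5}} W1345={{x4},{x3,x5}} W1346={{x1,x3},{x3,x5},{x1,x2,x3}} W1356={{x3,x5}} W1456={{x3,x5}} W2345={{x3,x5}} W2346={{x3,x5}} W2356={{x3,x5}} W2456={{x3,x5}} W3456={{x3,x5}}
  W12345={{x3,x5}} W12346={{x3,x5}} W12356={{x3,x5}} W12456={{x3,x5}} W13456={{x3,x5}} W23456={{x3,x5}}
  W123456={{x3,x5}}
components per intersection:
  W1: {{x1},{x1,x2},{x1,x3},{x1,x2,x3}} {{x4}} {{x5},{x3,x5}}
  W2: {{x5},{x3,x5}}
  W3: {{x3},{x1,x3},{x2,x3},{x3,x5},{x1,x2,x3}} {{x4}}
  W4: {{x2},{x3},{x1,x2},{x1,x3},{x2,x3},{x3,x5},{x1,x2,x3}} {{x4}}
  W5: {{x4}} {{x5},{x3,x5}}
  W6: {{x1},{x3},{x1,x2},{x1,x3},{x2,x3},{x3,x5},{x1,x2,x3}}
  W12: {{x5},{x3,x5}}
  W13: {{x4}} {{x1,x3},{x1,x2,x3}} {{x3,x5}}
  W14: {{x4}} {{x1,x2},{x1,x3},{x1,x2,x3}} {{x3,x5}}
  W15: {{x4}} {{x5},{x3,x5}}
  W16: {{x1},{x1,x2},{x1,x3},{x1,x2,x3}} {{x3,x5}}
  W23: {{x3,x5}}
  W24: {{x3,x5}}
  W25: {{x5},{x3,x5}}
  W26: {{x3,x5}}
  W34: {{x3},{x1,x3},{x2,x3},{x3,x5},{x1,x2,x3}} {{x4}}
  W35: {{x4}} {{x3,x5}}
  W36: {{x3},{x1,x3},{x2,x3},{x3,x5},{x1,x2,x3}}
  W45: {{x4}} {{x3,x5}}
  W46: {{x3},{x1,x2},{x1,x3},{x2,x3},{x3,x5},{x1,x2,x3}}
  W56: {{x3,x5}}
  W123: {{x3,x5}}
  W124: {{x3,x5}}
  W125: {{x5},{x3,x5}}
  W126: {{x3,x5}}
  W134: {{x4}} {{x1,x3},{x1,x2,x3}} {{x3,x5}}
  W135: {{x4}} {{x3,x5}}
  W136: {{x1,x3},{x1,x2,x3}} {{x3,x5}}
  W145: {{x4}} {{x3,x5}}
  W146: {{x1,x2},{x1,x3},{x1,x2,x3}} {{x3,x5}}
  W156: {{x3,x5}}
  W234: {{x3,x5}}
  W235: {{x3,x5}}
  W236: {{x3,x5}}
  W245: {{x3,x5}}
  W246: {{x3,x5}}
  W256: {{x3,x5}}
  W345: {{x4}} {{x3,x5}}
  W346: {{x3},{x1,x3},{x2,x3},{x3,x5},{x1,x2,x3}}
  W356: {{x3,x5}}
  W456: {{x3,x5}}
  W1234: {{x3,x5}}
  W1235: {{x3,x5}}
  W1236: {{x3,x5}}
  W1245: {{x3,x5}}
  W1246: {{x3,x5}}
  W1256: {{x3,x5}}
  W1345: {{x4}} {{x3,x5}}
  W1346: {{x1,x3},{x1,x2,x3}} {{x3,x5}}
  W1356: {{x3,x5}}
  W1456: {{x3,x5}}
  W2345: {{x3,x5}}
  W2346: {{x3,x5}}
  W2356: {{x3,x5}}
  W2456: {{x3,x5}}
  W3456: {{x3,x5}}
  W12345: {{x3,x5}}
  W12346: {{x3,x5}}
  W12356: {{x3,x5}}
  W12456: {{x3,x5}}
  W13456: {{x3,x5}}
  W23456: {{x3,x5}}
  W123456: {{x3,x5}}
C dims 11,24,27,17; δ0: rk 9, SNF 1^9; δ1: rk 15, SNF 1^15; δ2: rk 12, SNF 1^12
Ȟ^0: (11−9)−0=2 ⇒ Z^2
Ȟ^1: (24−15)−9=0 ⇒ 0
Ȟ^2: (27−12)−15=0 ⇒ 0


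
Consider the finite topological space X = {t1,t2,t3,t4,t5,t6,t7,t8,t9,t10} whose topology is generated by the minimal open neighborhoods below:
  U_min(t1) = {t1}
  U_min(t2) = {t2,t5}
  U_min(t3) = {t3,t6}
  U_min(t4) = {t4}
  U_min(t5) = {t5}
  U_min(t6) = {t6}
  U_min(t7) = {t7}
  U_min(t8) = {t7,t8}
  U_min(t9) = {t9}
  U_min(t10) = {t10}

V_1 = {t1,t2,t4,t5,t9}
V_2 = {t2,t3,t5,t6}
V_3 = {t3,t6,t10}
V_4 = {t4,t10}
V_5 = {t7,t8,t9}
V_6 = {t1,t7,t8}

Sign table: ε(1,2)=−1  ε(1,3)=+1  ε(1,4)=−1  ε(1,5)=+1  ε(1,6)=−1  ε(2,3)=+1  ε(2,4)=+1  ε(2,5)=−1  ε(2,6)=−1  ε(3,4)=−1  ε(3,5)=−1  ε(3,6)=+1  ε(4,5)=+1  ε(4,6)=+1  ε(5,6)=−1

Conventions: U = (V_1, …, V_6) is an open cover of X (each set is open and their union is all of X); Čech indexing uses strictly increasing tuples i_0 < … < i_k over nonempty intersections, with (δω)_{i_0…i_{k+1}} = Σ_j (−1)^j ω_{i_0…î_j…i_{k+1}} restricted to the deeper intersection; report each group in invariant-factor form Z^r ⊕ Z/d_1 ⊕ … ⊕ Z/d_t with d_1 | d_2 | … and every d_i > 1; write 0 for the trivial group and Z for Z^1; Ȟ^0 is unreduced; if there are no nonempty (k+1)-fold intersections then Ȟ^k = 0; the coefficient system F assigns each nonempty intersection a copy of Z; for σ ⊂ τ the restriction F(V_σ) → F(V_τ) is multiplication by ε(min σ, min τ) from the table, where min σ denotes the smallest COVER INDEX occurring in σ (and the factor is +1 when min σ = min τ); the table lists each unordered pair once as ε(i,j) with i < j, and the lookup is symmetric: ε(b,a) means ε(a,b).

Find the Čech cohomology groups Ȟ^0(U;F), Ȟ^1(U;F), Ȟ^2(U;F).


Ȟ^0(U;F) ≅ 0,  Ȟ^1(U;F) ≅ Z ⊕ Z/2,  Ȟ^2(U;F) ≅ 0

nerve of the cover:
  V12={t2,t5} V14={t4} V15={t9} V16={t1} V23={t3,t6} V34={t10} V56={t7,t8}
C dims 6,7; δ0: rk 6, SNF 1^5·2
Ȟ^0 = (6 − 6) − 0 = 0, so Ȟ^0 ≅ 0
Ȟ^1 = (7 − 0) − 6 = 1 plus torsion [2], so Ȟ^1 ≅ Z ⊕ Z/2
Ȟ^2 = (0 − 0) − 0 = 0, so Ȟ^2 ≅ 0


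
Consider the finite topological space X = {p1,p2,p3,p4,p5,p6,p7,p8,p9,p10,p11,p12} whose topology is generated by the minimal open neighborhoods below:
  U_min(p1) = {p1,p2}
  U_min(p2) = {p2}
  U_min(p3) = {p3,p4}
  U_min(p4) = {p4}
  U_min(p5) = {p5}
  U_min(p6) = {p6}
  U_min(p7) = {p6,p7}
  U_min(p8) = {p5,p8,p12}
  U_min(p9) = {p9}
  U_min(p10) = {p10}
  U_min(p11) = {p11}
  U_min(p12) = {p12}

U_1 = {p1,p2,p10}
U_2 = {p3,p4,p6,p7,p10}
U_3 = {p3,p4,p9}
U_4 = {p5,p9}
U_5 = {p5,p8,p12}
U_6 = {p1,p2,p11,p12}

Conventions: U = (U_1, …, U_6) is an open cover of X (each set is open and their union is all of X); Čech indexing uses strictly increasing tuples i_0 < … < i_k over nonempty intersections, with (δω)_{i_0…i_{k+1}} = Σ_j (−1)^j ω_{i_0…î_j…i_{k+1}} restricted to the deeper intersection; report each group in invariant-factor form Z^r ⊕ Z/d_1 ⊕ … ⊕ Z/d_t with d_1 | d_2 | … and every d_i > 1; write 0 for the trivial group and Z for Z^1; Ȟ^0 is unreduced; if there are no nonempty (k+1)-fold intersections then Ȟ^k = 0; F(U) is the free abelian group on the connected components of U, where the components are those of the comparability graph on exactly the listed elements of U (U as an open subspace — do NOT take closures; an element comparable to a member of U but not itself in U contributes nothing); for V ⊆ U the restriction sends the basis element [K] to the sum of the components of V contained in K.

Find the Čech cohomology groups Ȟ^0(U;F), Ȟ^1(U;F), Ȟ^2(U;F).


Ȟ^0 = Z^7, Ȟ^1 = 0 and Ȟ^2 = 0

nerve simplices:
  U12={p10} U16={p1,p2} U23={p3,p4} U34={p9} U45={p5} U56={p12}
components per intersection:
  U1: {p1,p2} {p10}
  U2: {p3,p4} {p6,p7} {p10}
  U3: {p3,p4} {p9}
  U4: {p5} {p9}
  U5: {p5,p8,p12}
  U6: {p1,p2} {p11} {p12}
  U12: {p10}
  U16: {p1,p2}
  U23: {p3,p4}
  U34: {p9}
  U45: {p5}
  U56: {p12}
C dims 13,6; δ0: rk 6, SNF 1^6
degree 0: 13−6−0 = 7 → Ȟ^0 ≅ Z^7
degree 1: 6−0−6 = 0 → Ȟ^1 ≅ 0
degree 2: 0−0−0 = 0 → Ȟ^2 ≅ 0


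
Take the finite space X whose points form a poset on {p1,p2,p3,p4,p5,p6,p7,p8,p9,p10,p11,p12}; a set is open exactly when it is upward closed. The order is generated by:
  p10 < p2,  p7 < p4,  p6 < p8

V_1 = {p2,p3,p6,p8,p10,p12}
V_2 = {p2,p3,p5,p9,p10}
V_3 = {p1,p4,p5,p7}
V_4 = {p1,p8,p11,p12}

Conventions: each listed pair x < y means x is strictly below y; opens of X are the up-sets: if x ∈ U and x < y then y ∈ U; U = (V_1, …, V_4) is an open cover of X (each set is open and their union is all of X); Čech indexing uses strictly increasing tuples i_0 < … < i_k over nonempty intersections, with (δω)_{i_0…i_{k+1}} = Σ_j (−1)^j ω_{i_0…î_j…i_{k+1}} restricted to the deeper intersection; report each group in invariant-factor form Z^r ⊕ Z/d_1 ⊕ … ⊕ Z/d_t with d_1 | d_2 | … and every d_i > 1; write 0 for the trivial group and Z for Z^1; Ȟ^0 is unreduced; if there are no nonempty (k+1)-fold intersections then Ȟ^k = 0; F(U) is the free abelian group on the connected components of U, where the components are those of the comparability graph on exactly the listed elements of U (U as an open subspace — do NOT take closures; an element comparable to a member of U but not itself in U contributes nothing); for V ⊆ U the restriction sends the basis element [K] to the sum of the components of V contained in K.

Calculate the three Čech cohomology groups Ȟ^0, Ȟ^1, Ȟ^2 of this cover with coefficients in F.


nerve simplices:
  V12={p2,p3,p10} V14={p8,p12} V23={p5} V34={p1}
components per intersection:
  V1: {p2,p10} {p3} {p6,p8} {p12}
  V2: {p2,p10} {p3} {p5} {p9}
  V3: {p1} {p4,p7} {p5}
  V4: {p1} {p8} {p11} {p12}
  V12: {p2,p10} {p3}
  V14: {p8} {p12}
  V23: {p5}
  V34: {p1}
C dims 15,6; δ0: rk 6, SNF 1^6
degree 0: 15−6−0 = 9 → Ȟ^0 ≅ Z^9
degree 1: 6−0−6 = 0 → Ȟ^1 ≅ 0
degree 2: 0−0−0 = 0 → Ȟ^2 ≅ 0

Ȟ^0(U;F) ≅ Z^9, Ȟ^1(U;F) ≅ 0 and Ȟ^2(U;F) ≅ 0


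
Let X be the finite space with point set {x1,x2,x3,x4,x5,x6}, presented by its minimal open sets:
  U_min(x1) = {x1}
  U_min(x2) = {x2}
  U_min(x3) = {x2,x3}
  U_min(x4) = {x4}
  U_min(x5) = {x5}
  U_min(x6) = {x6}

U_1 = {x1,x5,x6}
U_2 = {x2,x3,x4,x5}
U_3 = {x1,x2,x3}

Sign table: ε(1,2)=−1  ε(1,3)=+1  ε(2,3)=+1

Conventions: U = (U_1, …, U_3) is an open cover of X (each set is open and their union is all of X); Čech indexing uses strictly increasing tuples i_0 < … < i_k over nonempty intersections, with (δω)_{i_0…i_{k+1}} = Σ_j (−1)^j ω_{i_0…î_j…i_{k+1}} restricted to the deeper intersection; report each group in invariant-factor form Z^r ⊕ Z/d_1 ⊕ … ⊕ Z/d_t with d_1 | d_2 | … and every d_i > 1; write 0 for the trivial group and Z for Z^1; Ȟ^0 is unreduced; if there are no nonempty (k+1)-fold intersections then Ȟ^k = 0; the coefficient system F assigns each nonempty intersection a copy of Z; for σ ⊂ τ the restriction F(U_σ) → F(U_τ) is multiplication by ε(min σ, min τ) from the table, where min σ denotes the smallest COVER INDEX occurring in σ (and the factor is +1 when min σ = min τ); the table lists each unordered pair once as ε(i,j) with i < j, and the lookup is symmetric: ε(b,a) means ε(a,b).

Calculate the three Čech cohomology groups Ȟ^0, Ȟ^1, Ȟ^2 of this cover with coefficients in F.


Ȟ^0 ≅ 0,  Ȟ^1 ≅ Z/2,  Ȟ^2 ≅ 0

nerve of the cover:
  U12={x5} U13={x1} U23={x2,x3}
C dims 3,3; δ0: rk 3, SNF 1^2·2
Ȟ^0 = (3 − 3) − 0 = 0, so Ȟ^0 ≅ 0
Ȟ^1 = (3 − 0) − 3 = 0 plus torsion [2], so Ȟ^1 ≅ Z/2
Ȟ^2 = (0 − 0) − 0 = 0, so Ȟ^2 ≅ 0


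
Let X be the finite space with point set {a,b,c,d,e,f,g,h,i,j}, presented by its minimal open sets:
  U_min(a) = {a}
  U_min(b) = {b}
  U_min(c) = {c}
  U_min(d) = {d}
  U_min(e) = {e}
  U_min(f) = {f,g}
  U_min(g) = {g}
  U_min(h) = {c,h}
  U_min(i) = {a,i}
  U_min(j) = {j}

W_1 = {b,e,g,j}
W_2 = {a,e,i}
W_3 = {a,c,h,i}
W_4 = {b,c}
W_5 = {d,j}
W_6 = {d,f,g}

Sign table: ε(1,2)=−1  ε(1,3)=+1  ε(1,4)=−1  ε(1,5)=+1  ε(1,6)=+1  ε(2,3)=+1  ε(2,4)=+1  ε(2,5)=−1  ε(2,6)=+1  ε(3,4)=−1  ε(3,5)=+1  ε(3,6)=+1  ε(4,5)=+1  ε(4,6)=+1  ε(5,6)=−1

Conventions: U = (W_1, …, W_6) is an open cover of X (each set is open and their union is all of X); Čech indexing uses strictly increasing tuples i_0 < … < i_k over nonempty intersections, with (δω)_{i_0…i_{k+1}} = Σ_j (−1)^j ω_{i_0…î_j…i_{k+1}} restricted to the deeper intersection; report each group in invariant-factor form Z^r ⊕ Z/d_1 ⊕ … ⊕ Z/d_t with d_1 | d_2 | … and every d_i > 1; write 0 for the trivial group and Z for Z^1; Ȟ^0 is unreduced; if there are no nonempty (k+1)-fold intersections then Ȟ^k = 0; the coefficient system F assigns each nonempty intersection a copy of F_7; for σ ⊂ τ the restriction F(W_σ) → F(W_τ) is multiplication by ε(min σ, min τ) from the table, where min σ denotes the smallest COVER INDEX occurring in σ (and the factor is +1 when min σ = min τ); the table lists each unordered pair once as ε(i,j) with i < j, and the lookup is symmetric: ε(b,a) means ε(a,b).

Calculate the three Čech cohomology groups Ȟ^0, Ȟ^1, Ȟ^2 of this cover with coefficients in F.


nerve simplices:
  W12={e} W14={b} W15={j} W16={g} W23={a,i} W34={c} W56={d}
C dims 6,7; δ0: rk_F7 6
degree 0: 6−6−0 = 0 → Ȟ^0 ≅ 0
degree 1: 7−0−6 = 1 → Ȟ^1 ≅ Z/7
degree 2: 0−0−0 = 0 → Ȟ^2 ≅ 0

Ȟ^0(U;F) ≅ 0; Ȟ^1(U;F) ≅ Z/7; Ȟ^2(U;F) ≅ 0


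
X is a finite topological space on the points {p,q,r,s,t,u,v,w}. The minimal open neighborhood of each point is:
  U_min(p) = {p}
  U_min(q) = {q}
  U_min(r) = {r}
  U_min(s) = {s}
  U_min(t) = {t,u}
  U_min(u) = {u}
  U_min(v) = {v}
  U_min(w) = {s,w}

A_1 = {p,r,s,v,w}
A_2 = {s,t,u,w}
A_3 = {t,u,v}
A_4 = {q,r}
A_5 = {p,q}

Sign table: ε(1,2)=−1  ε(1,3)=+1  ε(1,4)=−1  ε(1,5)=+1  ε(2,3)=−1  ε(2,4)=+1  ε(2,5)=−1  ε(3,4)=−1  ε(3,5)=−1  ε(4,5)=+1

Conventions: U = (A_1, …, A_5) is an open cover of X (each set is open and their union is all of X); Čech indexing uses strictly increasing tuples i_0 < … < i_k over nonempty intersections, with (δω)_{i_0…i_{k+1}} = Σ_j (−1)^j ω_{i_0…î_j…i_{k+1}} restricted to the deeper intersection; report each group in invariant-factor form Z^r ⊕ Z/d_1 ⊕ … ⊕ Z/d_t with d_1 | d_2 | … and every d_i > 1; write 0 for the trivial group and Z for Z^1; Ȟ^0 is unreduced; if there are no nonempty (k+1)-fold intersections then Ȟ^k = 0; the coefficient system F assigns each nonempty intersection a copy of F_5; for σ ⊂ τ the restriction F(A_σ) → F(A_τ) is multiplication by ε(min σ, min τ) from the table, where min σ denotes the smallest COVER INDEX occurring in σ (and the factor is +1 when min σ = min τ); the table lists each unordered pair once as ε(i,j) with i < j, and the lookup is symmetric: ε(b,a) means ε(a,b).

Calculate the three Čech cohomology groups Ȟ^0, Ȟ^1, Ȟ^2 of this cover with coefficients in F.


Ȟ^0 ≅ 0,  Ȟ^1 ≅ Z/5,  Ȟ^2 ≅ 0

nonempty intersections:
  A12={s,w} A13={v} A14={r} A15={p} A23={t,u} A45={q}
C dims 5,6; δ0: rk_F5 5
Ȟ^0: (5−5)−0=0 ⇒ 0
Ȟ^1: (6−0)−5=1 ⇒ Z/5
Ȟ^2: (0−0)−0=0 ⇒ 0


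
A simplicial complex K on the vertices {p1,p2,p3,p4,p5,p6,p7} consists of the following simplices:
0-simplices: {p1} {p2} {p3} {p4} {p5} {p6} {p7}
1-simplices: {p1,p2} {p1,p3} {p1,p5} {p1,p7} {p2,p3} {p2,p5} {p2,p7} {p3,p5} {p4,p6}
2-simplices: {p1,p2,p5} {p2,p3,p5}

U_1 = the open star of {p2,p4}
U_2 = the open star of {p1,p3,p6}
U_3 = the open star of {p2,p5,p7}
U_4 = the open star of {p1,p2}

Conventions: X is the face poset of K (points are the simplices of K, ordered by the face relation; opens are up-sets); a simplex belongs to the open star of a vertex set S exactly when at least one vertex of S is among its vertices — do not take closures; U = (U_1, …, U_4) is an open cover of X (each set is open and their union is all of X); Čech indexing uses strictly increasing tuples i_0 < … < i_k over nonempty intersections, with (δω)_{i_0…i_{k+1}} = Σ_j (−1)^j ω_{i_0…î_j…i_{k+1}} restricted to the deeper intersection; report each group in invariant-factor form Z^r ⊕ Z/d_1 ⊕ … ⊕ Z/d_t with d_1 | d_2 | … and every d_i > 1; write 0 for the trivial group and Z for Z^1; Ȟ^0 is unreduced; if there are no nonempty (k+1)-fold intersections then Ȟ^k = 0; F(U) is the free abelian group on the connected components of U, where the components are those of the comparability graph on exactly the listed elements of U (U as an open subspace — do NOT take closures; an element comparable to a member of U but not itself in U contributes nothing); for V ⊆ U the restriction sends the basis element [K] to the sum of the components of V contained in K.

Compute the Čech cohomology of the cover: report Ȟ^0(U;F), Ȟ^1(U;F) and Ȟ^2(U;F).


Ȟ^0 = Z^2, Ȟ^1 = Z^2, Ȟ^2 = 0

nonempty overlaps:
  U1={{p2},{p4},{p1,p2},{p2,p3},{p2,p5},{p2,p7},{p4,p6},{p1,p2,p5},{p2,p3,p5}} U2={{p1},{p3},{p6},{p1,p2},{p1,p3},{p1,p5},{p1,p7},{p2,p3},{p3,p5},{p4,p6},{p1,p2,p5},{p2,p3,p5}} U3={{p2},{p5},{p7},{p1,p2},{p1,p5},{p1,p7},{p2,p3},{p2,p5},{p2,p7},{p3,p5},{p1,p2,p5},{p2,p3,p5}} U4={{p1},{p2},{p1,p2},{p1,p3},{p1,p5},{p1,p7},{p2,p3},{p2,p5},{p2,p7},{p1,p2,p5},{p2,p3,p5}}
  U12={{p1,p2},{p2,p3},{p4,p6},{p1,p2,p5},{p2,p3,p5}} U13={{p2},{p1,p2},{p2,p3},{p2,p5},{p2,p7},{p1,p2,p5},{p2,p3,p5}} U14={{p2},{p1,p2},{p2,p3},{p2,p5},{p2,p7},{p1,p2,p5},{p2,p3,p5}} U23={{p1,p2},{p1,p5},{p1,p7},{p2,p3},{p3,p5},{p1,p2,p5},{p2,p3,p5}} U24={{p1},{p1,p2},{p1,p3},{p1,p5},{p1,p7},{p2,p3},{p1,p2,p5},{p2,p3,p5}} U34={{p2},{p1,p2},{p1,p5},{p1,p7},{p2,p3},{p2,p5},{p2,p7},{p1,p2,p5},{p2,p3,p5}}
  U123={{p1,p2},{p2,p3},{p1,p2,p5},{p2,p3,p5}} U124={{p1,p2},{p2,p3},{p1,p2,p5},{p2,p3,p5}} U134={{p2},{p1,p2},{p2,p3},{p2,p5},{p2,p7},{p1,p2,p5},{p2,p3,p5}} U234={{p1,p2},{p1,p5},{p1,p7},{p2,p3},{p1,p2,p5},{p2,p3,p5}}
  U1234={{p1,p2},{p2,p3},{p1,p2,p5},{p2,p3,p5}}
components per intersection:
  U1: {{p2},{p1,p2},{p2,p3},{p2,p5},{p2,p7},{p1,p2,p5},{p2,p3,p5}} {{p4},{p4,p6}}
  U2: {{p1},{p3},{p1,p2},{p1,p3},{p1,p5},{p1,p7},{p2,p3},{p3,p5},{p1,p2,p5},{p2,p3,p5}} {{p6},{p4,p6}}
  U3: {{p2},{p5},{p7},{p1,p2},{p1,p5},{p1,p7},{p2,p3},{p2,p5},{p2,p7},{p3,p5},{p1,p2,p5},{p2,p3,p5}}
  U4: {{p1},{p2},{p1,p2},{p1,p3},{p1,p5},{p1,p7},{p2,p3},{p2,p5},{p2,p7},{p1,p2,p5},{p2,p3,p5}}
  U12: {{p1,p2},{p1,p2,p5}} {{p2,p3},{p2,p3,p5}} {{p4,p6}}
  U13: {{p2},{p1,p2},{p2,p3},{p2,p5},{p2,p7},{p1,p2,p5},{p2,p3,p5}}
  U14: {{p2},{p1,p2},{p2,p3},{p2,p5},{p2,p7},{p1,p2,p5},{p2,p3,p5}}
  U23: {{p1,p2},{p1,p5},{p1,p2,p5}} {{p1,p7}} {{p2,p3},{p3,p5},{p2,p3,p5}}
  U24: {{p1},{p1,p2},{p1,p3},{p1,p5},{p1,p7},{p1,p2,p5}} {{p2,p3},{p2,p3,p5}}
  U34: {{p2},{p1,p2},{p1,p5},{p2,p3},{p2,p5},{p2,p7},{p1,p2,p5},{p2,p3,p5}} {{p1,p7}}
  U123: {{p1,p2},{p1,p2,p5}} {{p2,p3},{p2,p3,p5}}
  U124: {{p1,p2},{p1,p2,p5}} {{p2,p3},{p2,p3,p5}}
  U134: {{p2},{p1,p2},{p2,p3},{p2,p5},{p2,p7},{p1,p2,p5},{p2,p3,p5}}
  U234: {{p1,p2},{p1,p5},{p1,p2,p5}} {{p1,p7}} {{p2,p3},{p2,p3,p5}}
  U1234: {{p1,p2},{p1,p2,p5}} {{p2,p3},{p2,p3,p5}}
C dims 6,12,8,2; δ0: rk 4, SNF 1^4; δ1: rk 6, SNF 1^6; δ2: rk 2, SNF 1^2
degree 0: 6−4−0 = 2 → Ȟ^0 ≅ Z^2
degree 1: 12−6−4 = 2 → Ȟ^1 ≅ Z^2
degree 2: 8−2−6 = 0 → Ȟ^2 ≅ 0


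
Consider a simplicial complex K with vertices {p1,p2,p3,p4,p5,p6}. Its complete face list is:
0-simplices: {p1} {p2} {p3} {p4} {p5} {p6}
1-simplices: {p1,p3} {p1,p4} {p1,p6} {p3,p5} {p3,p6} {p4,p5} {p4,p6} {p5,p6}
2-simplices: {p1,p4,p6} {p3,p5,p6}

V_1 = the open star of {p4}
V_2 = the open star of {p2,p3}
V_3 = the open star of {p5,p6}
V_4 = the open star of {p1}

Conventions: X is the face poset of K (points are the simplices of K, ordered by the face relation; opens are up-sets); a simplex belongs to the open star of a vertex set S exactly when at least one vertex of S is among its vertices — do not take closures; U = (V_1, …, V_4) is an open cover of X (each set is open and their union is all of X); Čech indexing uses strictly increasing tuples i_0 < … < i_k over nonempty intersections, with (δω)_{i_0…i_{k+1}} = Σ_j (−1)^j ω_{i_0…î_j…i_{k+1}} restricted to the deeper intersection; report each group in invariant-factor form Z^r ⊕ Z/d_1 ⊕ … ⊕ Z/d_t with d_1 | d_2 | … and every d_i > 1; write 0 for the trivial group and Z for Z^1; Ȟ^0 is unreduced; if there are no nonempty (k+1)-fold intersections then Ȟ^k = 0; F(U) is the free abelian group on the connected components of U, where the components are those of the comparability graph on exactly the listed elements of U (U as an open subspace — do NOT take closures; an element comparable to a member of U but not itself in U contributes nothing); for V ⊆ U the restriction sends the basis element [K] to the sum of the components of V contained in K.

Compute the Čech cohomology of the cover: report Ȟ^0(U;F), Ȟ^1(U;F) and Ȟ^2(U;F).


nonempty overlaps:
  V1={{p4},{p1,p4},{p4,p5},{p4,p6},{p1,p4,p6}} V2={{p2},{p3},{p1,p3},{p3,p5},{p3,p6},{p3,p5,p6}} V3={{p5},{p6},{p1,p6},{p3,p5},{p3,p6},{p4,p5},{p4,p6},{p5,p6},{p1,p4,p6},{p3,p5,p6}} V4={{p1},{p1,p3},{p1,p4},{p1,p6},{p1,p4,p6}}
  V13={{p4,p5},{p4,p6},{p1,p4,p6}} V14={{p1,p4},{p1,p4,p6}} V23={{p3,p5},{p3,p6},{p3,p5,p6}} V24={{p1,p3}} V34={{p1,p6},{p1,p4,p6}}
  V134={{p1,p4,p6}}
components per intersection:
  V1: {{p4},{p1,p4},{p4,p5},{p4,p6},{p1,p4,p6}}
  V2: {{p2}} {{p3},{p1,p3},{p3,p5},{p3,p6},{p3,p5,p6}}
  V3: {{p5},{p6},{p1,p6},{p3,p5},{p3,p6},{p4,p5},{p4,p6},{p5,p6},{p1,p4,p6},{p3,p5,p6}}
  V4: {{p1},{p1,p3},{p1,p4},{p1,p6},{p1,p4,p6}}
  V13: {{p4,p5}} {{p4,p6},{p1,p4,p6}}
  V14: {{p1,p4},{p1,p4,p6}}
  V23: {{p3,p5},{p3,p6},{p3,p5,p6}}
  V24: {{p1,p3}}
  V34: {{p1,p6},{p1,p4,p6}}
  V134: {{p1,p4,p6}}
C dims 5,6,1; δ0: rk 3, SNF 1^3; δ1: rk 1, SNF 1^1
degree 0: 5−3−0 = 2 → Ȟ^0 ≅ Z^2
degree 1: 6−1−3 = 2 → Ȟ^1 ≅ Z^2
degree 2: 1−0−1 = 0 → Ȟ^2 ≅ 0

Ȟ^0(U;F) ≅ Z^2; Ȟ^1(U;F) ≅ Z^2; Ȟ^2(U;F) ≅ 0


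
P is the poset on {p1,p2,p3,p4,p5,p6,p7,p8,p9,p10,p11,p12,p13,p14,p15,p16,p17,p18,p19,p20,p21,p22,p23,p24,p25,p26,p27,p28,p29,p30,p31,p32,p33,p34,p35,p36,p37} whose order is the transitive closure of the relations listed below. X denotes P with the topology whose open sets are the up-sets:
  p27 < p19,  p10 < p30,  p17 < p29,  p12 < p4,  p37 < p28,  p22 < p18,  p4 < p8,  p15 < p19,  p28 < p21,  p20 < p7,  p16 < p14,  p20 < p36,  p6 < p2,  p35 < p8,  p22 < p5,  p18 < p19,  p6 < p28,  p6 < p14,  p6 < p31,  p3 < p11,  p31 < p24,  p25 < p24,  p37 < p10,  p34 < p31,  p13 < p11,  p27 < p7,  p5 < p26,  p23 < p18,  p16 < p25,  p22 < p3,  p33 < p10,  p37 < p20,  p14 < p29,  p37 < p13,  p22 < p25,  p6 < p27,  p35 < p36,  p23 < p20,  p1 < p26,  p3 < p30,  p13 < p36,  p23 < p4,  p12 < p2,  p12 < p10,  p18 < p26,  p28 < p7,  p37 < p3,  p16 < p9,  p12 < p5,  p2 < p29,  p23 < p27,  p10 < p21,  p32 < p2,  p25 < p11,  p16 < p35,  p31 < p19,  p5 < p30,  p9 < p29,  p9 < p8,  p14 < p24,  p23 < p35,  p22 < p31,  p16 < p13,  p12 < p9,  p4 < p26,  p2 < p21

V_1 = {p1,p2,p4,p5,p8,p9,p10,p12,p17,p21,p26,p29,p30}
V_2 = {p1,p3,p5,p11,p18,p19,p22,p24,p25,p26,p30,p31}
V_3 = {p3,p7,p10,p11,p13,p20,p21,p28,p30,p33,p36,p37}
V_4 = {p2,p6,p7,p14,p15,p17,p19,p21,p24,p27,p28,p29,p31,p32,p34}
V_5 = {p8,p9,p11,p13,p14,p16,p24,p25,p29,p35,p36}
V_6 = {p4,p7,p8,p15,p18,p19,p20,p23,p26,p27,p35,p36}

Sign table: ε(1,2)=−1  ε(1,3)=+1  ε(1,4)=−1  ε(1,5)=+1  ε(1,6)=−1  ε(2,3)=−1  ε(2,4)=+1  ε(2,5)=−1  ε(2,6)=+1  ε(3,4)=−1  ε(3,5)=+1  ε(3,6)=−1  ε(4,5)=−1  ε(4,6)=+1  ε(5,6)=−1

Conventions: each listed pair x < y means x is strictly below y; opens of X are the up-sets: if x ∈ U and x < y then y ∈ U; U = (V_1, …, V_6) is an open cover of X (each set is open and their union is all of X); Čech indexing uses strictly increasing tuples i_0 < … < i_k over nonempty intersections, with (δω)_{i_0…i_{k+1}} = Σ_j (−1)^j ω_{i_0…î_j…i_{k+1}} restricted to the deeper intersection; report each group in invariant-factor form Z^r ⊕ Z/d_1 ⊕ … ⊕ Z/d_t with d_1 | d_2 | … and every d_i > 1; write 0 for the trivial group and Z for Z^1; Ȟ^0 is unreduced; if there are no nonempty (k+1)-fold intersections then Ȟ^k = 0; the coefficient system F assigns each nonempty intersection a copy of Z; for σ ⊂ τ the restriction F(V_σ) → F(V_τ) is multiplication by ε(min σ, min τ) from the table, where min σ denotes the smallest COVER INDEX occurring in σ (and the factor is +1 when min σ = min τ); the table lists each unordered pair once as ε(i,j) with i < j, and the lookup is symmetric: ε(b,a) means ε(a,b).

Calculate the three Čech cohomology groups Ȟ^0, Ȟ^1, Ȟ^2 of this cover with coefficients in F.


Ȟ^0 ≅ Z, Ȟ^1 ≅ 0, Ȟ^2 ≅ Z/2

cover nerve:
  V12={p1,p5,p26,p30} V13={p10,p21,p30} V14={p2,p17,p21,p29} V15={p8,p9,p29} V16={p4,p8,p26} V23={p3,p11,p30} V24={p19,p24,p31} V25={p11,p24,p25} V26={p18,p19,p26} V34={p7,p21,p28} V35={p11,p13,p36} V36={p7,p20,p36} V45={p14,p24,p29} V46={p7,p15,p19,p27} V56={p8,p35,p36}
  V123={p30} V126={p26} V134={p21} V145={p29} V156={p8} V235={p11} V245={p24} V246={p19} V346={p7} V356={p36}
C dims 6,15,10; δ0: rk 5, SNF 1^5; δ1: rk 10, SNF 1^9·2
Ȟ^0: (6−5)−0=1 ⇒ Z
Ȟ^1: (15−10)−5=0 ⇒ 0
Ȟ^2: (10−0)−10=0 plus torsion [2] ⇒ Z/2


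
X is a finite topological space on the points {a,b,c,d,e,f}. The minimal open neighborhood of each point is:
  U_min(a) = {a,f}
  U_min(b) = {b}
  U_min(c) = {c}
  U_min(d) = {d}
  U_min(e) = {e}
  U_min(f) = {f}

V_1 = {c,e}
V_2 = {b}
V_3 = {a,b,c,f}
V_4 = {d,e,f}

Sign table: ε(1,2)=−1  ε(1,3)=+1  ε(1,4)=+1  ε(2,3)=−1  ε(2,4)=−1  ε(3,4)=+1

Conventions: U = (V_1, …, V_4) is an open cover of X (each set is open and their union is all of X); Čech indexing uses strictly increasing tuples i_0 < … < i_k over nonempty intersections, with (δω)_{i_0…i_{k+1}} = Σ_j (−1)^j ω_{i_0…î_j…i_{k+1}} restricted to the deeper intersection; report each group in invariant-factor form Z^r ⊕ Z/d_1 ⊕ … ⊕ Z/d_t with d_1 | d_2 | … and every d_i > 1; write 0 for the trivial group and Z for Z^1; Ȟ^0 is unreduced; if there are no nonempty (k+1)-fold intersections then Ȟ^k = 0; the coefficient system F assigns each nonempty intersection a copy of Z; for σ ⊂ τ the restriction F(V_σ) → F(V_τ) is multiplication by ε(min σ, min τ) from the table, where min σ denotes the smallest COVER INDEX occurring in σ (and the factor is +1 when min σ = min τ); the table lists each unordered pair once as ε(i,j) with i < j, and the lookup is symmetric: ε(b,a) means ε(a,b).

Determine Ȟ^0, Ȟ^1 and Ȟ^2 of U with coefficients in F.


Ȟ^0 = Z, Ȟ^1 = Z and Ȟ^2 = 0

nerve simplices:
  V13={c} V14={e} V23={b} V34={f}
C dims 4,4; δ0: rk 3, SNF 1^3
degree 0: 4−3−0 = 1 → Ȟ^0 ≅ Z
degree 1: 4−0−3 = 1 → Ȟ^1 ≅ Z
degree 2: 0−0−0 = 0 → Ȟ^2 ≅ 0


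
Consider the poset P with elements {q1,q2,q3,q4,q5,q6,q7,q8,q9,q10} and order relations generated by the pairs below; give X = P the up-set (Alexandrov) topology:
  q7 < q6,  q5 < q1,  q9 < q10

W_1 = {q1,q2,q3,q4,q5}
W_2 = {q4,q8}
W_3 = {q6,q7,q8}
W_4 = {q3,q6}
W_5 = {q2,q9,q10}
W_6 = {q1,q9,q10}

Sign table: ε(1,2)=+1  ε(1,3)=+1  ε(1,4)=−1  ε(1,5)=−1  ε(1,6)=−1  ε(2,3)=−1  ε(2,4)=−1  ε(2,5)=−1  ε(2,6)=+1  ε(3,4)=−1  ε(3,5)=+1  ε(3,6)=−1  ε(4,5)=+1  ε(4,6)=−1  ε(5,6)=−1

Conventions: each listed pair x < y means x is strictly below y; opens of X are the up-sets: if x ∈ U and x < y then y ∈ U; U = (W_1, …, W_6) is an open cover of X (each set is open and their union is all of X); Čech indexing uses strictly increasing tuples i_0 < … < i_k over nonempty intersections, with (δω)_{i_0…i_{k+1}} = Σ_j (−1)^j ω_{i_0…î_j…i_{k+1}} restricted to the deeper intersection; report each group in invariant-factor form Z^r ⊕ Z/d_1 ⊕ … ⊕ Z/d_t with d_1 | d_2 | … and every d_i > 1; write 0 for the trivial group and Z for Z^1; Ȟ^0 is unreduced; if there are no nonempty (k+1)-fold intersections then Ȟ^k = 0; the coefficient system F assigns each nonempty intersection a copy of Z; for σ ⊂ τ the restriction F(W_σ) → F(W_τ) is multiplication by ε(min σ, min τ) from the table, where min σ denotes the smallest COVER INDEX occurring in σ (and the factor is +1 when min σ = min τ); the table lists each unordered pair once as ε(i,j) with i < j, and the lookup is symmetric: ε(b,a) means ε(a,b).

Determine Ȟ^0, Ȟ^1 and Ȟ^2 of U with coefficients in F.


Ȟ^0 = 0,  Ȟ^1 = Z ⊕ Z/2,  Ȟ^2 = 0

intersection data:
  W12={q4} W14={q3} W15={q2} W16={q1} W23={q8} W34={q6} W56={q9,q10}
C dims 6,7; δ0: rk 6, SNF 1^5·2
Ȟ^0 = (6 − 6) − 0 = 0, so Ȟ^0 ≅ 0
Ȟ^1 = (7 − 0) − 6 = 1 plus torsion [2], so Ȟ^1 ≅ Z ⊕ Z/2
Ȟ^2 = (0 − 0) − 0 = 0, so Ȟ^2 ≅ 0


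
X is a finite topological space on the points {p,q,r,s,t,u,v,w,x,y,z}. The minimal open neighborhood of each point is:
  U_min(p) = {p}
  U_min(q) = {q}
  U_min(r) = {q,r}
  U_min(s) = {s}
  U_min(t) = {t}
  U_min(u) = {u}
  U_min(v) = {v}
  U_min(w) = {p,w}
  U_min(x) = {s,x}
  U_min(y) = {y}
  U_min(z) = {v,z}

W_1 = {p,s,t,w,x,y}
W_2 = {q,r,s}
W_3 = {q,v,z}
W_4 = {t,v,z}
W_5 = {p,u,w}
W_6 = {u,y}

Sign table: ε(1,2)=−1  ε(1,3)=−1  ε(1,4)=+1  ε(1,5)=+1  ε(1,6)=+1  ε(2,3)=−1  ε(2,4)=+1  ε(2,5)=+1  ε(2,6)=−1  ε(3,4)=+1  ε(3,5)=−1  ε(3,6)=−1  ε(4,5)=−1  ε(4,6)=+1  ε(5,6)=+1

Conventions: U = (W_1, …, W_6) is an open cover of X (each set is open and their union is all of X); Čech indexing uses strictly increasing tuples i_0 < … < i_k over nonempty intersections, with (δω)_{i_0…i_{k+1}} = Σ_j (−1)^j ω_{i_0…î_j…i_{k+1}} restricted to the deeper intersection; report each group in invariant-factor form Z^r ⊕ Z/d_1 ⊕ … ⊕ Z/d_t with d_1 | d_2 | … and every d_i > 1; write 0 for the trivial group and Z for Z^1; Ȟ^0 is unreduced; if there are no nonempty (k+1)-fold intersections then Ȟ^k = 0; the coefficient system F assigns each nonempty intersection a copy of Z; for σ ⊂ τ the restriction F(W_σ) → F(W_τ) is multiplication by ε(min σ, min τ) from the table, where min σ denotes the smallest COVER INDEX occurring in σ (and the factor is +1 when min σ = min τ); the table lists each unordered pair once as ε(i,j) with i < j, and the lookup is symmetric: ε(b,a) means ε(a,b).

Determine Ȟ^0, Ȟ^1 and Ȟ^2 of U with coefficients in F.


nonempty overlaps:
  W12={s} W14={t} W15={p,w} W16={y} W23={q} W34={v,z} W56={u}
C dims 6,7; δ0: rk 5, SNF 1^5
degree 0: 6−5−0 = 1 → Ȟ^0 ≅ Z
degree 1: 7−0−5 = 2 → Ȟ^1 ≅ Z^2
degree 2: 0−0−0 = 0 → Ȟ^2 ≅ 0

Ȟ^0 ≅ Z, Ȟ^1 ≅ Z^2, Ȟ^2 ≅ 0


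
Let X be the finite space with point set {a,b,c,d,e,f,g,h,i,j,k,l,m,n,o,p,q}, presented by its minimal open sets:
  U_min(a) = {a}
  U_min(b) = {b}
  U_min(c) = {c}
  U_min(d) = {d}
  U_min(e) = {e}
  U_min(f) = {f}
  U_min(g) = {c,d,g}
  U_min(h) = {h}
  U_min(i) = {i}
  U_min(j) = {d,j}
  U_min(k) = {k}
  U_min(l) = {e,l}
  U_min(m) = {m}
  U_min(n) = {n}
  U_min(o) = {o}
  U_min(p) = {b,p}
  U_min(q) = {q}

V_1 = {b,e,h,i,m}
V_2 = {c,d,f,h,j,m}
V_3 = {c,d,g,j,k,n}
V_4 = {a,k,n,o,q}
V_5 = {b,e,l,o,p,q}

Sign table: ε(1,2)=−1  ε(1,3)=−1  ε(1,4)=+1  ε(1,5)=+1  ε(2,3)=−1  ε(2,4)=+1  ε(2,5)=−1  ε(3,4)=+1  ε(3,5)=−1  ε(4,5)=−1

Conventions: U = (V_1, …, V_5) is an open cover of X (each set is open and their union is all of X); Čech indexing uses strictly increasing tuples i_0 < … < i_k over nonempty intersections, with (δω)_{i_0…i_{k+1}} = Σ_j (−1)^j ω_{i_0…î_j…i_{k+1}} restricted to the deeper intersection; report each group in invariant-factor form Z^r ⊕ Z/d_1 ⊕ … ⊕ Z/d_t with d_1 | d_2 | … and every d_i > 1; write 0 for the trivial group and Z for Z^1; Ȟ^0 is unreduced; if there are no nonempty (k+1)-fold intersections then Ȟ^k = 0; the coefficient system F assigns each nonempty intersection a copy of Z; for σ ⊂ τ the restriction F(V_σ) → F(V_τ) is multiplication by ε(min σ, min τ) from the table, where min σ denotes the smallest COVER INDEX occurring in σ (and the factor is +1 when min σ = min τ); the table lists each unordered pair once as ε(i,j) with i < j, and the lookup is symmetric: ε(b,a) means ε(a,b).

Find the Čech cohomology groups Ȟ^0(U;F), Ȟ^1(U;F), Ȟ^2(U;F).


nonempty intersections:
  V12={h,m} V15={b,e} V23={c,d,j} V34={k,n} V45={o,q}
C dims 5,5; δ0: rk 5, SNF 1^4·2
Ȟ^0: (5−5)−0=0 ⇒ 0
Ȟ^1: (5−0)−5=0 plus torsion [2] ⇒ Z/2
Ȟ^2: (0−0)−0=0 ⇒ 0

Ȟ^0 ≅ 0, Ȟ^1 ≅ Z/2 and Ȟ^2 ≅ 0


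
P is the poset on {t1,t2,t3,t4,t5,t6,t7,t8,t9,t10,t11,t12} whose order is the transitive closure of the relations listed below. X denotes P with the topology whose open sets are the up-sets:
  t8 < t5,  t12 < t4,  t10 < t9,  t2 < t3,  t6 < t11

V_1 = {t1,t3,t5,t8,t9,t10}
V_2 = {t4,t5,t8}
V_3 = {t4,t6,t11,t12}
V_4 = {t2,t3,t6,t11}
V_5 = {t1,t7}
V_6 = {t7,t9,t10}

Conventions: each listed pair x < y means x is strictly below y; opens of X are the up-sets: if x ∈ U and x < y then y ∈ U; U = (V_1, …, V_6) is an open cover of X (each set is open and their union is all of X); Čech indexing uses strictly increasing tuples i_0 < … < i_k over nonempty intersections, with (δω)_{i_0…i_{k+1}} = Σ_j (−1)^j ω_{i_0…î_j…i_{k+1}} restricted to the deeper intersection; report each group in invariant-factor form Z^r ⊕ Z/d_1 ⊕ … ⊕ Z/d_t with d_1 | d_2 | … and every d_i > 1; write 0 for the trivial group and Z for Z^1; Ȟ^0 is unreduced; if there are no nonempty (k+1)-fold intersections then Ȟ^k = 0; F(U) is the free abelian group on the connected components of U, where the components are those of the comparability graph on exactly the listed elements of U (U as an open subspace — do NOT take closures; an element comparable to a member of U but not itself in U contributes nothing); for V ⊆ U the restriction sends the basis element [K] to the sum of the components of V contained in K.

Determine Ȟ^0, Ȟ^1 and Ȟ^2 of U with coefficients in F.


Ȟ^0 = Z^7, Ȟ^1 = 0, Ȟ^2 = 0

intersection data:
  V12={t5,t8} V14={t3} V15={t1} V16={t9,t10} V23={t4} V34={t6,t11} V56={t7}
components per intersection:
  V1: {t1} {t3} {t5,t8} {t9,t10}
  V2: {t4} {t5,t8}
  V3: {t4,t12} {t6,t11}
  V4: {t2,t3} {t6,t11}
  V5: {t1} {t7}
  V6: {t7} {t9,t10}
  V12: {t5,t8}
  V14: {t3}
  V15: {t1}
  V16: {t9,t10}
  V23: {t4}
  V34: {t6,t11}
  V56: {t7}
C dims 14,7; δ0: rk 7, SNF 1^7
Ȟ^0 = (14 − 7) − 0 = 7, so Ȟ^0 ≅ Z^7
Ȟ^1 = (7 − 0) − 7 = 0, so Ȟ^1 ≅ 0
Ȟ^2 = (0 − 0) − 0 = 0, so Ȟ^2 ≅ 0


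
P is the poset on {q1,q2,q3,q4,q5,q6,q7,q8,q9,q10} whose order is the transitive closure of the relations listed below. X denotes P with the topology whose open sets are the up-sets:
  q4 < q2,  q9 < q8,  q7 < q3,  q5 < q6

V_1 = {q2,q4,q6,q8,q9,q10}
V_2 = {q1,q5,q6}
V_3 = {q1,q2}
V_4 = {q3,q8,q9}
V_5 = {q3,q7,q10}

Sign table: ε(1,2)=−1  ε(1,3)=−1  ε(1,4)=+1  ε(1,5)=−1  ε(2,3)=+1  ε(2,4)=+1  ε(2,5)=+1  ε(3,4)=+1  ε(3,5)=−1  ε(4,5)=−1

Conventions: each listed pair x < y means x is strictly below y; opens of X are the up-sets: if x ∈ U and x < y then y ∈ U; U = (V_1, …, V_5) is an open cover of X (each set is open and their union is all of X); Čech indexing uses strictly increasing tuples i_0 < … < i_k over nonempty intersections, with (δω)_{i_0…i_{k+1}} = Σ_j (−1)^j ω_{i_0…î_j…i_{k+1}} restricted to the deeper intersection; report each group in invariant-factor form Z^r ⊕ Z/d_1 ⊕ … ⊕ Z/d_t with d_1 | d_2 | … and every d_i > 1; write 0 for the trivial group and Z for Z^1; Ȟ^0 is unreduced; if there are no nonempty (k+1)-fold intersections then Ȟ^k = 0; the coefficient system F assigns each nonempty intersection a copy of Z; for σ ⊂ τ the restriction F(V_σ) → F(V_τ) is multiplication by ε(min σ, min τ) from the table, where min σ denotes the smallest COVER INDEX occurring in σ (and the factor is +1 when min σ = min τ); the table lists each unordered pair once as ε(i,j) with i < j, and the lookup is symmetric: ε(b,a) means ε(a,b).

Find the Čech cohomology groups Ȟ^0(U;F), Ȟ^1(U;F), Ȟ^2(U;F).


Ȟ^0 = Z; Ȟ^1 = Z^2; Ȟ^2 = 0

intersection data:
  V12={q6} V13={q2} V14={q8,q9} V15={q10} V23={q1} V45={q3}
C dims 5,6; δ0: rk 4, SNF 1^4
Ȟ^0 = (5 − 4) − 0 = 1, so Ȟ^0 ≅ Z
Ȟ^1 = (6 − 0) − 4 = 2, so Ȟ^1 ≅ Z^2
Ȟ^2 = (0 − 0) − 0 = 0, so Ȟ^2 ≅ 0


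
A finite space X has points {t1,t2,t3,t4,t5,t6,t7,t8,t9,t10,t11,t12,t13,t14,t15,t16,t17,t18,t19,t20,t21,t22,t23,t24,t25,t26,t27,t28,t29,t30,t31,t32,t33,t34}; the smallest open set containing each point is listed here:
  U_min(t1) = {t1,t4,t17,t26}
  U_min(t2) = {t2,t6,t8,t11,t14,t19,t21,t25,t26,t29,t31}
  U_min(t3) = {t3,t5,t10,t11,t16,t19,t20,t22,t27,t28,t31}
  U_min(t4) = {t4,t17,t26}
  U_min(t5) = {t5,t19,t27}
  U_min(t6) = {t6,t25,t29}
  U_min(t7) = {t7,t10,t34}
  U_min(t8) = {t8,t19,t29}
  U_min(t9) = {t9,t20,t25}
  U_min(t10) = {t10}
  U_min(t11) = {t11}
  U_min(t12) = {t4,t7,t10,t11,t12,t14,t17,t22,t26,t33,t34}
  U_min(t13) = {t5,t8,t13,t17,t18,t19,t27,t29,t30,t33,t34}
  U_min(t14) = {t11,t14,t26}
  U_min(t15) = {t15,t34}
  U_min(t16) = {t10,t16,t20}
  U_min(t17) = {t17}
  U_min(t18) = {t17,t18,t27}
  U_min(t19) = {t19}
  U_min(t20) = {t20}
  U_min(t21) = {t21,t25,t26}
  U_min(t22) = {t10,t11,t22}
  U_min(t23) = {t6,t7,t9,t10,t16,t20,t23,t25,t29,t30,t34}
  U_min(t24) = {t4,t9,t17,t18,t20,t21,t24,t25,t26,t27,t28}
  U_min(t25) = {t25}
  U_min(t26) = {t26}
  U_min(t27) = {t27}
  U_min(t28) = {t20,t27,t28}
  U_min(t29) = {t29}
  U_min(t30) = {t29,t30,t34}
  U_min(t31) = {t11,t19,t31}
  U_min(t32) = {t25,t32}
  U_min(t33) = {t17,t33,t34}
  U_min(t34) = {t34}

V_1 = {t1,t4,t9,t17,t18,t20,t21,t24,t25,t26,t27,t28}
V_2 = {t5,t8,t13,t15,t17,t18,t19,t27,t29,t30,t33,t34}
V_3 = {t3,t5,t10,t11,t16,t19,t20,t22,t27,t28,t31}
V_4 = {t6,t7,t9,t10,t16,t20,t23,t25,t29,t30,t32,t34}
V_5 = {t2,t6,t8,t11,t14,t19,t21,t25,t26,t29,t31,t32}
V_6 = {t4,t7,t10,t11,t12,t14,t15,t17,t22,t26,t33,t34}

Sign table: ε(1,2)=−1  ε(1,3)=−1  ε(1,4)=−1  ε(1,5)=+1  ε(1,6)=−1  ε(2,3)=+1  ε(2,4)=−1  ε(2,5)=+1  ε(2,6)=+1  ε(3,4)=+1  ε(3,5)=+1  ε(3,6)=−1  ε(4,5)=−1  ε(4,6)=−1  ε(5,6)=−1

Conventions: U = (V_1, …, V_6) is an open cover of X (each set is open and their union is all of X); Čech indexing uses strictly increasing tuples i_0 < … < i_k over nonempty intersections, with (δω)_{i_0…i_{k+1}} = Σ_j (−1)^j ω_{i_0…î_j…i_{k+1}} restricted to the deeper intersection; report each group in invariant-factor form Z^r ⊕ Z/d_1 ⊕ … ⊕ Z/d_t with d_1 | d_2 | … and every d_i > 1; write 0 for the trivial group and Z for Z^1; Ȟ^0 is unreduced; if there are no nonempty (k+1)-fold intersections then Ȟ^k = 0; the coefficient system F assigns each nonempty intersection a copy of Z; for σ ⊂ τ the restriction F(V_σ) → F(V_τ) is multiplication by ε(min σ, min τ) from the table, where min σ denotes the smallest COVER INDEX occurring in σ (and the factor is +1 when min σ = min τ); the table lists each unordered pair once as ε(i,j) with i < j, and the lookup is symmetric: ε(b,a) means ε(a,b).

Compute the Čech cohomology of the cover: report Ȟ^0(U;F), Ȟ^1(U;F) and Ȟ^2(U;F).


nerve of the cover:
  V12={t17,t18,t27} V13={t20,t27,t28} V14={t9,t20,t25} V15={t21,t25,t26} V16={t4,t17,t26} V23={t5,t19,t27} V24={t29,t30,t34} V25={t8,t19,t29} V26={t15,t17,t33,t34} V34={t10,t16,t20} V35={t11,t19,t31} V36={t10,t11,t22} V45={t6,t25,t29,t32} V46={t7,t10,t34} V56={t11,t14,t26}
  V123={t27} V126={t17} V134={t20} V145={t25} V156={t26} V235={t19} V245={t29} V246={t34} V346={t10} V356={t11}
C dims 6,15,10; δ0: rk 6, SNF 1^5·2; δ1: rk 9, SNF 1^9
Ȟ^0 = (6 − 6) − 0 = 0, so Ȟ^0 ≅ 0
Ȟ^1 = (15 − 9) − 6 = 0 plus torsion [2], so Ȟ^1 ≅ Z/2
Ȟ^2 = (10 − 0) − 9 = 1, so Ȟ^2 ≅ Z

Ȟ^0 ≅ 0, Ȟ^1 ≅ Z/2, Ȟ^2 ≅ Z
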